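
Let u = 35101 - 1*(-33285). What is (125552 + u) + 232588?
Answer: 426526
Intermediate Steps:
u = 68386 (u = 35101 + 33285 = 68386)
(125552 + u) + 232588 = (125552 + 68386) + 232588 = 193938 + 232588 = 426526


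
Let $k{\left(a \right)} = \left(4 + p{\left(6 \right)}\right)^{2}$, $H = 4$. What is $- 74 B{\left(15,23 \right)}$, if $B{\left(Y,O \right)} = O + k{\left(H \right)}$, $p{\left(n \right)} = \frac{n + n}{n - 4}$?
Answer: $-9102$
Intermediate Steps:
$p{\left(n \right)} = \frac{2 n}{-4 + n}$
$k{\left(a \right)} = 100$ ($k{\left(a \right)} = \left(4 + 2 \cdot 6 \frac{1}{-4 + 6}\right)^{2} = \left(4 + 2 \cdot 6 \cdot \frac{1}{2}\right)^{2} = \left(4 + 6\right)^{2} = 10^{2} = 100$)
$B{\left(Y,O \right)} = 100 + O$ ($B{\left(Y,O \right)} = O + 100 = 100 + O$)
$- 74 B{\left(15,23 \right)} = - 74 \left(100 + 23\right) = \left(-74\right) 123 = -9102$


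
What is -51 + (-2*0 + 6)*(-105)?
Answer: -681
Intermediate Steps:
-51 + (-2*0 + 6)*(-105) = -51 + (0 + 6)*(-105) = -51 + 6*(-105) = -51 - 630 = -681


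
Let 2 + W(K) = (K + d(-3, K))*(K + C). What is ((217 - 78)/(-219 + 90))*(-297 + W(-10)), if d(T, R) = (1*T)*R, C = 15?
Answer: 27661/129 ≈ 214.43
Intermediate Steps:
d(T, R) = R*T (d(T, R) = T*R = R*T)
W(K) = -2 - 2*K*(15 + K) (W(K) = -2 + (K + K*(-3))*(K + 15) = -2 + (K - 3*K)*(15 + K) = -2 + (-2*K)*(15 + K) = -2 - 2*K*(15 + K))
((217 - 78)/(-219 + 90))*(-297 + W(-10)) = ((217 - 78)/(-219 + 90))*(-297 + (-2 - 30*(-10) - 2*(-10)²)) = (139/(-129))*(-297 + (-2 + 300 - 2*100)) = (139*(-1/129))*(-297 + (-2 + 300 - 200)) = -139*(-297 + 98)/129 = -139/129*(-199) = 27661/129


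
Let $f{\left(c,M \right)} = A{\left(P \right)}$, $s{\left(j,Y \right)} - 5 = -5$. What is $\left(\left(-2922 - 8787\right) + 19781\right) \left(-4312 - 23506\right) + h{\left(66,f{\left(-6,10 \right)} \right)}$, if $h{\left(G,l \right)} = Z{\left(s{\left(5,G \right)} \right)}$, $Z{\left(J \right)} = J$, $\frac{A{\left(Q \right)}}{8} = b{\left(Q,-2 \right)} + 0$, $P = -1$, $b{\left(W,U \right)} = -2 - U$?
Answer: $-224546896$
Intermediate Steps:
$s{\left(j,Y \right)} = 0$ ($s{\left(j,Y \right)} = 5 - 5 = 0$)
$A{\left(Q \right)} = 0$ ($A{\left(Q \right)} = 8 \left(\left(-2 - -2\right) + 0\right) = 8 \left(\left(-2 + 2\right) + 0\right) = 8 \left(0 + 0\right) = 8 \cdot 0 = 0$)
$f{\left(c,M \right)} = 0$
$h{\left(G,l \right)} = 0$
$\left(\left(-2922 - 8787\right) + 19781\right) \left(-4312 - 23506\right) + h{\left(66,f{\left(-6,10 \right)} \right)} = \left(\left(-2922 - 8787\right) + 19781\right) \left(-4312 - 23506\right) + 0 = \left(\left(-2922 - 8787\right) + 19781\right) \left(-27818\right) + 0 = \left(-11709 + 19781\right) \left(-27818\right) + 0 = 8072 \left(-27818\right) + 0 = -224546896 + 0 = -224546896$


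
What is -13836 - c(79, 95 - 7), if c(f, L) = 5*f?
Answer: -14231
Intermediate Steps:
-13836 - c(79, 95 - 7) = -13836 - 5*79 = -13836 - 1*395 = -13836 - 395 = -14231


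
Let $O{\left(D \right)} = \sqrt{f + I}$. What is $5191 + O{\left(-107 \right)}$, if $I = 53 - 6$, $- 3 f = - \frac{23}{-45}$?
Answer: $5191 + \frac{\sqrt{94830}}{45} \approx 5197.8$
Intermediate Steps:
$f = - \frac{23}{135}$ ($f = - \frac{\left(-23\right) \frac{1}{-45}}{3} = - \frac{\left(-23\right) \left(- \frac{1}{45}\right)}{3} = \left(- \frac{1}{3}\right) \frac{23}{45} = - \frac{23}{135} \approx -0.17037$)
$I = 47$ ($I = 53 - 6 = 47$)
$O{\left(D \right)} = \frac{\sqrt{94830}}{45}$ ($O{\left(D \right)} = \sqrt{- \frac{23}{135} + 47} = \sqrt{\frac{6322}{135}} = \frac{\sqrt{94830}}{45}$)
$5191 + O{\left(-107 \right)} = 5191 + \frac{\sqrt{94830}}{45}$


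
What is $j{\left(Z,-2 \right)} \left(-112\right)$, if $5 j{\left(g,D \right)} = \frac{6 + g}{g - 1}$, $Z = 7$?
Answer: $- \frac{728}{15} \approx -48.533$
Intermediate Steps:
$j{\left(g,D \right)} = \frac{6 + g}{5 \left(-1 + g\right)}$ ($j{\left(g,D \right)} = \frac{\left(6 + g\right) \frac{1}{g - 1}}{5} = \frac{\left(6 + g\right) \frac{1}{-1 + g}}{5} = \frac{\frac{1}{-1 + g} \left(6 + g\right)}{5} = \frac{6 + g}{5 \left(-1 + g\right)}$)
$j{\left(Z,-2 \right)} \left(-112\right) = \frac{6 + 7}{5 \left(-1 + 7\right)} \left(-112\right) = \frac{1}{5} \cdot \frac{1}{6} \cdot 13 \left(-112\right) = \frac{13}{30} \left(-112\right) = - \frac{728}{15}$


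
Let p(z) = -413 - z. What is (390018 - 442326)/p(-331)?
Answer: 26154/41 ≈ 637.90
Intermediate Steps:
(390018 - 442326)/p(-331) = (390018 - 442326)/(-413 - 1*(-331)) = -52308/(-413 + 331) = -52308/(-82) = -52308*(-1/82) = 26154/41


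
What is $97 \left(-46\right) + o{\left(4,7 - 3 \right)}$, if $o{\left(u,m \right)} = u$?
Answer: $-4458$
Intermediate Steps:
$97 \left(-46\right) + o{\left(4,7 - 3 \right)} = 97 \left(-46\right) + 4 = -4462 + 4 = -4458$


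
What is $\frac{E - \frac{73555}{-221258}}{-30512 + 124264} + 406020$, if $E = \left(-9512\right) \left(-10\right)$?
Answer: $\frac{8422248200230835}{20743380016} \approx 4.0602 \cdot 10^{5}$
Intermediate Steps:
$E = 95120$
$\frac{E - \frac{73555}{-221258}}{-30512 + 124264} + 406020 = \frac{95120 - \frac{73555}{-221258}}{-30512 + 124264} + 406020 = \frac{95120 - - \frac{73555}{221258}}{93752} + 406020 = \left(95120 + \frac{73555}{221258}\right) \frac{1}{93752} + 406020 = \frac{21046134515}{221258} \cdot \frac{1}{93752} + 406020 = \frac{21046134515}{20743380016} + 406020 = \frac{8422248200230835}{20743380016}$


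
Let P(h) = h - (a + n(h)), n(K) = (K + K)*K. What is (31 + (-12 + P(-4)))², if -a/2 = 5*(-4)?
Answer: 3249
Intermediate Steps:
n(K) = 2*K² (n(K) = (2*K)*K = 2*K²)
a = 40 (a = -10*(-4) = -2*(-20) = 40)
P(h) = -40 + h - 2*h² (P(h) = h - (40 + 2*h²) = h + (-40 - 2*h²) = -40 + h - 2*h²)
(31 + (-12 + P(-4)))² = (31 + (-12 + (-40 - 4 - 2*(-4)²)))² = (31 + (-12 + (-40 - 4 - 2*16)))² = (31 + (-12 + (-40 - 4 - 32)))² = (31 + (-12 - 76))² = (31 - 88)² = (-57)² = 3249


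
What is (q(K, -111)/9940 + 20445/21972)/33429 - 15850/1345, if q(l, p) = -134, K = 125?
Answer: -642887690733817/54554319045380 ≈ -11.784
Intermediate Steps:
(q(K, -111)/9940 + 20445/21972)/33429 - 15850/1345 = (-134/9940 + 20445/21972)/33429 - 15850/1345 = (-134*1/9940 + 20445*(1/21972))*(1/33429) - 15850*1/1345 = (-67/4970 + 6815/7324)*(1/33429) - 3170/269 = (16689921/18200140)*(1/33429) - 3170/269 = 5563307/202804160020 - 3170/269 = -642887690733817/54554319045380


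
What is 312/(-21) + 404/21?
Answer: 92/21 ≈ 4.3810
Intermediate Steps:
312/(-21) + 404/21 = 312*(-1/21) + 404*(1/21) = -104/7 + 404/21 = 92/21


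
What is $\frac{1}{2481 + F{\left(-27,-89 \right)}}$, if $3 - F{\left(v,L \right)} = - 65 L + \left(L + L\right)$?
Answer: $- \frac{1}{3123} \approx -0.0003202$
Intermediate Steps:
$F{\left(v,L \right)} = 3 + 63 L$ ($F{\left(v,L \right)} = 3 - \left(- 65 L + \left(L + L\right)\right) = 3 - \left(- 65 L + 2 L\right) = 3 - - 63 L = 3 + 63 L$)
$\frac{1}{2481 + F{\left(-27,-89 \right)}} = \frac{1}{2481 + \left(3 + 63 \left(-89\right)\right)} = \frac{1}{2481 + \left(3 - 5607\right)} = \frac{1}{2481 - 5604} = \frac{1}{-3123} = - \frac{1}{3123}$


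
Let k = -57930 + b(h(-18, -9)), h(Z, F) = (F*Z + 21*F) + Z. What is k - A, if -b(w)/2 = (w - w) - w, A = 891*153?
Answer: -194343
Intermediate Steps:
A = 136323
h(Z, F) = Z + 21*F + F*Z (h(Z, F) = (21*F + F*Z) + Z = Z + 21*F + F*Z)
b(w) = 2*w (b(w) = -2*((w - w) - w) = -2*(0 - w) = -(-2)*w = 2*w)
k = -58020 (k = -57930 + 2*(-18 + 21*(-9) - 9*(-18)) = -57930 + 2*(-18 - 189 + 162) = -57930 + 2*(-45) = -57930 - 90 = -58020)
k - A = -58020 - 1*136323 = -58020 - 136323 = -194343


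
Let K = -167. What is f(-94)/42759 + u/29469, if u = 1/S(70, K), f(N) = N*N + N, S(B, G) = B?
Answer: 667900097/3266835110 ≈ 0.20445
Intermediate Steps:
f(N) = N + N**2 (f(N) = N**2 + N = N + N**2)
u = 1/70 ≈ 0.014286
f(-94)/42759 + u/29469 = -94*(1 - 94)/42759 + (1/70)/29469 = -94*(-93)*(1/42759) + (1/70)*(1/29469) = 8742*(1/42759) + 1/2062830 = 2914/14253 + 1/2062830 = 667900097/3266835110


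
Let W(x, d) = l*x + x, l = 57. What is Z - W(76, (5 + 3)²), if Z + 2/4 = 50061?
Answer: 91305/2 ≈ 45653.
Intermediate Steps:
Z = 100121/2 (Z = -½ + 50061 = 100121/2 ≈ 50061.)
W(x, d) = 58*x (W(x, d) = 57*x + x = 58*x)
Z - W(76, (5 + 3)²) = 100121/2 - 58*76 = 100121/2 - 1*4408 = 100121/2 - 4408 = 91305/2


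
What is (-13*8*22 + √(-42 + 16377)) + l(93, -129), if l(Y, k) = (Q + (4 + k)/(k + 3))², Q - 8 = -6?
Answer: -36182159/15876 + 33*√15 ≈ -2151.2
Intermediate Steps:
Q = 2 (Q = 8 - 6 = 2)
l(Y, k) = (2 + (4 + k)/(3 + k))² (l(Y, k) = (2 + (4 + k)/(k + 3))² = (2 + (4 + k)/(3 + k))²)
(-13*8*22 + √(-42 + 16377)) + l(93, -129) = (-13*8*22 + √(-42 + 16377)) + (10 + 3*(-129))²/(3 - 129)² = (-104*22 + √16335) + (10 - 387)²/(-126)² = (-2288 + 33*√15) + (1/15876)*(-377)² = (-2288 + 33*√15) + (1/15876)*142129 = (-2288 + 33*√15) + 142129/15876 = -36182159/15876 + 33*√15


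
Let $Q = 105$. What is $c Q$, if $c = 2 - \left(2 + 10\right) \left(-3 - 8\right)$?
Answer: $14070$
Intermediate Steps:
$c = 134$ ($c = 2 - 12 \left(-11\right) = 2 - -132 = 2 + 132 = 134$)
$c Q = 134 \cdot 105 = 14070$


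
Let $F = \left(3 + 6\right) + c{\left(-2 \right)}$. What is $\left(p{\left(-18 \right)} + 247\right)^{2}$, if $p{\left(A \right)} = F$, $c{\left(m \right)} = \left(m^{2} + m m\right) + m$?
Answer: $68644$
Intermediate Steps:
$c{\left(m \right)} = m + 2 m^{2}$ ($c{\left(m \right)} = \left(m^{2} + m^{2}\right) + m = 2 m^{2} + m = m + 2 m^{2}$)
$F = 15$ ($F = \left(3 + 6\right) - 2 \left(1 + 2 \left(-2\right)\right) = 9 - 2 \left(1 - 4\right) = 9 - -6 = 9 + 6 = 15$)
$p{\left(A \right)} = 15$
$\left(p{\left(-18 \right)} + 247\right)^{2} = \left(15 + 247\right)^{2} = 262^{2} = 68644$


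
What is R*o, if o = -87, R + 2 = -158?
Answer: 13920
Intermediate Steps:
R = -160 (R = -2 - 158 = -160)
R*o = -160*(-87) = 13920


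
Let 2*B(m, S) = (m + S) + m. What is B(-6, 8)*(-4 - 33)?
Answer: 74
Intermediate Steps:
B(m, S) = m + S/2 (B(m, S) = ((m + S) + m)/2 = ((S + m) + m)/2 = (S + 2*m)/2 = m + S/2)
B(-6, 8)*(-4 - 33) = (-6 + (½)*8)*(-4 - 33) = (-6 + 4)*(-37) = -2*(-37) = 74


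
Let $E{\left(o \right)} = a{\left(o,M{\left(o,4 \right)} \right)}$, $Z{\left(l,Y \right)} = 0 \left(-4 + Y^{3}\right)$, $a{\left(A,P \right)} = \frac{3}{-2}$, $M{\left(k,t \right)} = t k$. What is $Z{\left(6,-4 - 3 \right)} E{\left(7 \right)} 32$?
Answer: $0$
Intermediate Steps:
$M{\left(k,t \right)} = k t$
$a{\left(A,P \right)} = - \frac{3}{2}$ ($a{\left(A,P \right)} = 3 \left(- \frac{1}{2}\right) = - \frac{3}{2}$)
$Z{\left(l,Y \right)} = 0$
$E{\left(o \right)} = - \frac{3}{2}$
$Z{\left(6,-4 - 3 \right)} E{\left(7 \right)} 32 = 0 \left(- \frac{3}{2}\right) 32 = 0 \cdot 32 = 0$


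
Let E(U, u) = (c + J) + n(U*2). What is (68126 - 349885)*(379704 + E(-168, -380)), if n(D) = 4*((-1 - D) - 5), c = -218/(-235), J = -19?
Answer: -25227684555287/235 ≈ -1.0735e+11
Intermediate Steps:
c = 218/235 (c = -218*(-1/235) = 218/235 ≈ 0.92766)
n(D) = -24 - 4*D (n(D) = 4*(-6 - D) = -24 - 4*D)
E(U, u) = -9887/235 - 8*U (E(U, u) = (218/235 - 19) + (-24 - 4*U*2) = -4247/235 + (-24 - 8*U) = -9887/235 - 8*U)
(68126 - 349885)*(379704 + E(-168, -380)) = (68126 - 349885)*(379704 + (-9887/235 - 8*(-168))) = -281759*(379704 + (-9887/235 + 1344)) = -281759*(379704 + 305953/235) = -281759*89536393/235 = -25227684555287/235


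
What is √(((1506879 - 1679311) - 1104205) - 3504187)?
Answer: 2*I*√1195206 ≈ 2186.5*I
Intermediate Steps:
√(((1506879 - 1679311) - 1104205) - 3504187) = √((-172432 - 1104205) - 3504187) = √(-1276637 - 3504187) = √(-4780824) = 2*I*√1195206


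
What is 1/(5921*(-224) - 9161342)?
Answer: -1/10487646 ≈ -9.5350e-8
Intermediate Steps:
1/(5921*(-224) - 9161342) = 1/(-1326304 - 9161342) = 1/(-10487646) = -1/10487646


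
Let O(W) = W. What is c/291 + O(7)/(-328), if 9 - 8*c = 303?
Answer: -4697/31816 ≈ -0.14763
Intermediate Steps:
c = -147/4 (c = 9/8 - 1/8*303 = 9/8 - 303/8 = -147/4 ≈ -36.750)
c/291 + O(7)/(-328) = -147/4/291 + 7/(-328) = -147/4*1/291 + 7*(-1/328) = -49/388 - 7/328 = -4697/31816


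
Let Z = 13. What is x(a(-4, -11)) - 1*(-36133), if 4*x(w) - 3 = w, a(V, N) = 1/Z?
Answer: 469739/13 ≈ 36134.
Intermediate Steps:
a(V, N) = 1/13
x(w) = 3/4 + w/4
x(a(-4, -11)) - 1*(-36133) = (3/4 + (1/4)*(1/13)) - 1*(-36133) = (3/4 + 1/52) + 36133 = 10/13 + 36133 = 469739/13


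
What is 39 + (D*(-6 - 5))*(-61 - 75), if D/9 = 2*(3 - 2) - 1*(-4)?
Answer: 80823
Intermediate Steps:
D = 54 (D = 9*(2*(3 - 2) - 1*(-4)) = 9*(2*1 + 4) = 9*(2 + 4) = 9*6 = 54)
39 + (D*(-6 - 5))*(-61 - 75) = 39 + (54*(-6 - 5))*(-61 - 75) = 39 + (54*(-11))*(-136) = 39 - 594*(-136) = 39 + 80784 = 80823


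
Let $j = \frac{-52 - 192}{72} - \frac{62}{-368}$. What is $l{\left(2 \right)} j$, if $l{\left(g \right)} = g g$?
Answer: $- \frac{5333}{414} \approx -12.882$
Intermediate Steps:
$j = - \frac{5333}{1656}$ ($j = \left(-52 - 192\right) \frac{1}{72} - - \frac{31}{184} = \left(-244\right) \frac{1}{72} + \frac{31}{184} = - \frac{61}{18} + \frac{31}{184} = - \frac{5333}{1656} \approx -3.2204$)
$l{\left(g \right)} = g^{2}$
$l{\left(2 \right)} j = 2^{2} \left(- \frac{5333}{1656}\right) = 4 \left(- \frac{5333}{1656}\right) = - \frac{5333}{414}$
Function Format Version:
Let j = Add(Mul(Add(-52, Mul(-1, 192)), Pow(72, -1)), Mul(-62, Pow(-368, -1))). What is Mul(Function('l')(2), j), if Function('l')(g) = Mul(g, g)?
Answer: Rational(-5333, 414) ≈ -12.882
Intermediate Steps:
j = Rational(-5333, 1656) (j = Add(Mul(Add(-52, -192), Rational(1, 72)), Mul(-62, Rational(-1, 368))) = Add(Mul(-244, Rational(1, 72)), Rational(31, 184)) = Add(Rational(-61, 18), Rational(31, 184)) = Rational(-5333, 1656) ≈ -3.2204)
Function('l')(g) = Pow(g, 2)
Mul(Function('l')(2), j) = Mul(Pow(2, 2), Rational(-5333, 1656)) = Mul(4, Rational(-5333, 1656)) = Rational(-5333, 414)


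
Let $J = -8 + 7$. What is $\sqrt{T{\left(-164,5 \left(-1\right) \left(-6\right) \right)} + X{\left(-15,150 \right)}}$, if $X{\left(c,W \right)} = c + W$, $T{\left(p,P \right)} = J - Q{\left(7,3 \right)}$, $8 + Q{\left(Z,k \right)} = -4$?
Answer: $\sqrt{146} \approx 12.083$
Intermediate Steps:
$Q{\left(Z,k \right)} = -12$ ($Q{\left(Z,k \right)} = -8 - 4 = -12$)
$J = -1$
$T{\left(p,P \right)} = 11$ ($T{\left(p,P \right)} = -1 - -12 = -1 + 12 = 11$)
$X{\left(c,W \right)} = W + c$
$\sqrt{T{\left(-164,5 \left(-1\right) \left(-6\right) \right)} + X{\left(-15,150 \right)}} = \sqrt{11 + \left(150 - 15\right)} = \sqrt{11 + 135} = \sqrt{146}$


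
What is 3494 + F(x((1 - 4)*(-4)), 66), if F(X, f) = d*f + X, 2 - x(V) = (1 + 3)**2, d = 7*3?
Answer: 4866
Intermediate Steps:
d = 21
x(V) = -14 (x(V) = 2 - (1 + 3)**2 = 2 - 1*4**2 = 2 - 1*16 = 2 - 16 = -14)
F(X, f) = X + 21*f (F(X, f) = 21*f + X = X + 21*f)
3494 + F(x((1 - 4)*(-4)), 66) = 3494 + (-14 + 21*66) = 3494 + (-14 + 1386) = 3494 + 1372 = 4866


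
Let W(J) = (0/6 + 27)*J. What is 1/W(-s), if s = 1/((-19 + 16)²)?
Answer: -⅓ ≈ -0.33333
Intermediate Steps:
s = ⅑ (s = 1/((-3)²) = 1/9 = ⅑ ≈ 0.11111)
W(J) = 27*J (W(J) = (0*(⅙) + 27)*J = (0 + 27)*J = 27*J)
1/W(-s) = 1/(27*(-1*⅑)) = 1/(27*(-⅑)) = 1/(-3) = -⅓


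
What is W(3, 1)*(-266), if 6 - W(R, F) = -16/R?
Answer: -9044/3 ≈ -3014.7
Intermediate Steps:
W(R, F) = 6 + 16/R (W(R, F) = 6 - (-16)/R = 6 + 16/R)
W(3, 1)*(-266) = (6 + 16/3)*(-266) = (34/3)*(-266) = -9044/3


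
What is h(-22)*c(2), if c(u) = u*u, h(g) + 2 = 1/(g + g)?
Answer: -89/11 ≈ -8.0909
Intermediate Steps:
h(g) = -2 + 1/(2*g) (h(g) = -2 + 1/(g + g) = -2 + 1/(2*g))
c(u) = u²
h(-22)*c(2) = (-2 + (½)/(-22))*2² = (-2 + (½)*(-1/22))*4 = (-2 - 1/44)*4 = -89/44*4 = -89/11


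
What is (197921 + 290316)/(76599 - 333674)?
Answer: -488237/257075 ≈ -1.8992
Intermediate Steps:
(197921 + 290316)/(76599 - 333674) = 488237/(-257075) = 488237*(-1/257075) = -488237/257075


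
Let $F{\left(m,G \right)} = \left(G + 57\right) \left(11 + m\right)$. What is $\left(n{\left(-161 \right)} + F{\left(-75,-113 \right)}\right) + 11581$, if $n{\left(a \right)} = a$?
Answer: $15004$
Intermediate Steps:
$F{\left(m,G \right)} = \left(11 + m\right) \left(57 + G\right)$ ($F{\left(m,G \right)} = \left(57 + G\right) \left(11 + m\right) = \left(11 + m\right) \left(57 + G\right)$)
$\left(n{\left(-161 \right)} + F{\left(-75,-113 \right)}\right) + 11581 = \left(-161 + \left(627 + 11 \left(-113\right) + 57 \left(-75\right) - -8475\right)\right) + 11581 = \left(-161 + \left(627 - 1243 - 4275 + 8475\right)\right) + 11581 = \left(-161 + 3584\right) + 11581 = 3423 + 11581 = 15004$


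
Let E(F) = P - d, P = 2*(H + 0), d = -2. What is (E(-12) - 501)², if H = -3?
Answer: 255025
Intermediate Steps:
P = -6 (P = 2*(-3 + 0) = 2*(-3) = -6)
E(F) = -4 (E(F) = -6 - 1*(-2) = -6 + 2 = -4)
(E(-12) - 501)² = (-4 - 501)² = (-505)² = 255025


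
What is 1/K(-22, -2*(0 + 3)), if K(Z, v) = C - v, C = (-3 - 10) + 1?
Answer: -1/6 ≈ -0.16667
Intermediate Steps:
C = -12 (C = -13 + 1 = -12)
K(Z, v) = -12 - v
1/K(-22, -2*(0 + 3)) = 1/(-12 - (-2)*(0 + 3)) = 1/(-12 - (-2)*3) = 1/(-12 - 1*(-6)) = 1/(-12 + 6) = 1/(-6) = -1/6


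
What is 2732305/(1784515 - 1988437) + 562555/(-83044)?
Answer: -170809438565/8467249284 ≈ -20.173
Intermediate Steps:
2732305/(1784515 - 1988437) + 562555/(-83044) = 2732305/(-203922) + 562555*(-1/83044) = 2732305*(-1/203922) - 562555/83044 = -2732305/203922 - 562555/83044 = -170809438565/8467249284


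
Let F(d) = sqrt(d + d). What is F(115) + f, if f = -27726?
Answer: -27726 + sqrt(230) ≈ -27711.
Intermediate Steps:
F(d) = sqrt(2)*sqrt(d) (F(d) = sqrt(2*d) = sqrt(2)*sqrt(d))
F(115) + f = sqrt(2)*sqrt(115) - 27726 = sqrt(230) - 27726 = -27726 + sqrt(230)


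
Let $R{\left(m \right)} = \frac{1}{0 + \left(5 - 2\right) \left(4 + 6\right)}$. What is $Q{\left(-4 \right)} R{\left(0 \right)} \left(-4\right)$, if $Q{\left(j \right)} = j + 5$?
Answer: $- \frac{2}{15} \approx -0.13333$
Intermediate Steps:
$Q{\left(j \right)} = 5 + j$
$R{\left(m \right)} = \frac{1}{30}$ ($R{\left(m \right)} = \frac{1}{0 + 3 \cdot 10} = \frac{1}{0 + 30} = \frac{1}{30}$)
$Q{\left(-4 \right)} R{\left(0 \right)} \left(-4\right) = \left(5 - 4\right) \frac{1}{30} \left(-4\right) = 1 \cdot \frac{1}{30} \left(-4\right) = \frac{1}{30} \left(-4\right) = - \frac{2}{15}$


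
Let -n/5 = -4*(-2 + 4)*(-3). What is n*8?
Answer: -960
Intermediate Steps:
n = -120 (n = -5*(-4*(-2 + 4))*(-3) = -5*(-4*2)*(-3) = -(-40)*(-3) = -5*24 = -120)
n*8 = -120*8 = -960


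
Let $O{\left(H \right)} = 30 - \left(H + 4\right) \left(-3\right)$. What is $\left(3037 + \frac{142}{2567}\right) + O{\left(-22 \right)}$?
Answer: $\frac{7734513}{2567} \approx 3013.1$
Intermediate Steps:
$O{\left(H \right)} = 42 + 3 H$ ($O{\left(H \right)} = 30 - \left(4 + H\right) \left(-3\right) = 30 - \left(-12 - 3 H\right) = 30 + \left(12 + 3 H\right) = 42 + 3 H$)
$\left(3037 + \frac{142}{2567}\right) + O{\left(-22 \right)} = \left(3037 + \frac{142}{2567}\right) + \left(42 + 3 \left(-22\right)\right) = \left(3037 + 142 \cdot \frac{1}{2567}\right) + \left(42 - 66\right) = \left(3037 + \frac{142}{2567}\right) - 24 = \frac{7796121}{2567} - 24 = \frac{7734513}{2567}$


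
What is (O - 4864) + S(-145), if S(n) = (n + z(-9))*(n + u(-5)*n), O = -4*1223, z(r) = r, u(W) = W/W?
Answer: 34904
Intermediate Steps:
u(W) = 1
O = -4892
S(n) = 2*n*(-9 + n) (S(n) = (n - 9)*(n + 1*n) = (-9 + n)*(n + n) = (-9 + n)*(2*n) = 2*n*(-9 + n))
(O - 4864) + S(-145) = (-4892 - 4864) + 2*(-145)*(-9 - 145) = -9756 + 2*(-145)*(-154) = -9756 + 44660 = 34904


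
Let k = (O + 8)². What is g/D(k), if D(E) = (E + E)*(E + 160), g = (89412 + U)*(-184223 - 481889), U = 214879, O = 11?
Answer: -101345943296/188081 ≈ -5.3884e+5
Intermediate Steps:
k = 361 (k = (11 + 8)² = 19² = 361)
g = -202691886592 (g = (89412 + 214879)*(-184223 - 481889) = 304291*(-666112) = -202691886592)
D(E) = 2*E*(160 + E) (D(E) = (2*E)*(160 + E) = 2*E*(160 + E))
g/D(k) = -202691886592*1/(722*(160 + 361)) = -202691886592/(2*361*521) = -202691886592/376162 = -202691886592*1/376162 = -101345943296/188081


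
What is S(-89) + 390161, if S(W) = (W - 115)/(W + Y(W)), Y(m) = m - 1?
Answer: 69839023/179 ≈ 3.9016e+5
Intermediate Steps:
Y(m) = -1 + m
S(W) = (-115 + W)/(-1 + 2*W) (S(W) = (W - 115)/(W + (-1 + W)) = (-115 + W)/(-1 + 2*W))
S(-89) + 390161 = (-115 - 89)/(-1 + 2*(-89)) + 390161 = -204/(-1 - 178) + 390161 = -204/(-179) + 390161 = -1/179*(-204) + 390161 = 204/179 + 390161 = 69839023/179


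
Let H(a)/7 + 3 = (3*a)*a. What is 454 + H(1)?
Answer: 454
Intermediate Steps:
H(a) = -21 + 21*a**2 (H(a) = -21 + 7*((3*a)*a) = -21 + 7*(3*a**2) = -21 + 21*a**2)
454 + H(1) = 454 + (-21 + 21*1**2) = 454 + (-21 + 21*1) = 454 + (-21 + 21) = 454 + 0 = 454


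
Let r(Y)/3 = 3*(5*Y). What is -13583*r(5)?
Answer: -3056175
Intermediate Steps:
r(Y) = 45*Y (r(Y) = 3*(3*(5*Y)) = 3*(15*Y) = 45*Y)
-13583*r(5) = -611235*5 = -13583*225 = -3056175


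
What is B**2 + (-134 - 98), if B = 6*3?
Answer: 92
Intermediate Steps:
B = 18
B**2 + (-134 - 98) = 18**2 + (-134 - 98) = 324 - 232 = 92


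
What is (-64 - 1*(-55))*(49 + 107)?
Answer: -1404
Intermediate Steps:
(-64 - 1*(-55))*(49 + 107) = (-64 + 55)*156 = -9*156 = -1404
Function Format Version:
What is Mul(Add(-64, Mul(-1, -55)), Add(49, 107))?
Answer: -1404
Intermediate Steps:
Mul(Add(-64, Mul(-1, -55)), Add(49, 107)) = Mul(Add(-64, 55), 156) = Mul(-9, 156) = -1404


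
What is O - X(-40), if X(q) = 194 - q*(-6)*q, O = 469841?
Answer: 460047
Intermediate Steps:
X(q) = 194 + 6*q**2 (X(q) = 194 - (-6*q)*q = 194 - (-6)*q**2 = 194 + 6*q**2)
O - X(-40) = 469841 - (194 + 6*(-40)**2) = 469841 - (194 + 6*1600) = 469841 - (194 + 9600) = 469841 - 1*9794 = 469841 - 9794 = 460047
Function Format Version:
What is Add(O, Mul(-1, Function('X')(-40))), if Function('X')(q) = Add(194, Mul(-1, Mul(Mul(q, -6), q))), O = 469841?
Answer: 460047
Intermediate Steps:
Function('X')(q) = Add(194, Mul(6, Pow(q, 2))) (Function('X')(q) = Add(194, Mul(-1, Mul(Mul(-6, q), q))) = Add(194, Mul(-1, Mul(-6, Pow(q, 2)))) = Add(194, Mul(6, Pow(q, 2))))
Add(O, Mul(-1, Function('X')(-40))) = Add(469841, Mul(-1, Add(194, Mul(6, Pow(-40, 2))))) = Add(469841, Mul(-1, Add(194, Mul(6, 1600)))) = Add(469841, Mul(-1, Add(194, 9600))) = Add(469841, Mul(-1, 9794)) = Add(469841, -9794) = 460047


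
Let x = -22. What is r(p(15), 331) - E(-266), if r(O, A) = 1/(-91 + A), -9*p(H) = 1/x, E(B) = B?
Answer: 63841/240 ≈ 266.00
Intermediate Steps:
p(H) = 1/198 (p(H) = -1/9/(-22) = -1/9*(-1/22) = 1/198)
r(p(15), 331) - E(-266) = 1/(-91 + 331) - 1*(-266) = 1/240 + 266 = 63841/240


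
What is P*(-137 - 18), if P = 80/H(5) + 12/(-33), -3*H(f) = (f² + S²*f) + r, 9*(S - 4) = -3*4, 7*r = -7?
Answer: 501890/737 ≈ 680.99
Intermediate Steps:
r = -1 (r = (⅐)*(-7) = -1)
S = 8/3 (S = 4 + (-3*4)/9 = 4 + (⅑)*(-12) = 4 - 4/3 = 8/3 ≈ 2.6667)
H(f) = ⅓ - 64*f/27 - f²/3 (H(f) = -((f² + (8/3)²*f) - 1)/3 = -((f² + 64*f/9) - 1)/3 = -(-1 + f² + 64*f/9)/3 = ⅓ - 64*f/27 - f²/3)
P = -3238/737 (P = 80/(⅓ - 64/27*5 - ⅓*5²) + 12/(-33) = 80/(⅓ - 320/27 - ⅓*25) + 12*(-1/33) = 80/(⅓ - 320/27 - 25/3) - 4/11 = 80/(-536/27) - 4/11 = 80*(-27/536) - 4/11 = -270/67 - 4/11 = -3238/737 ≈ -4.3935)
P*(-137 - 18) = -3238*(-137 - 18)/737 = -3238/737*(-155) = 501890/737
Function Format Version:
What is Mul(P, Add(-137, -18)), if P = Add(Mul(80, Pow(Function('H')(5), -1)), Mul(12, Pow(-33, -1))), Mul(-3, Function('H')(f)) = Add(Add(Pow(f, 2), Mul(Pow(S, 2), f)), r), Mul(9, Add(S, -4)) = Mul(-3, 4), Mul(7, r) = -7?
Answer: Rational(501890, 737) ≈ 680.99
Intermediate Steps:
r = -1 (r = Mul(Rational(1, 7), -7) = -1)
S = Rational(8, 3) (S = Add(4, Mul(Rational(1, 9), Mul(-3, 4))) = Add(4, Mul(Rational(1, 9), -12)) = Add(4, Rational(-4, 3)) = Rational(8, 3) ≈ 2.6667)
Function('H')(f) = Add(Rational(1, 3), Mul(Rational(-64, 27), f), Mul(Rational(-1, 3), Pow(f, 2))) (Function('H')(f) = Mul(Rational(-1, 3), Add(Add(Pow(f, 2), Mul(Pow(Rational(8, 3), 2), f)), -1)) = Mul(Rational(-1, 3), Add(Add(Pow(f, 2), Mul(Rational(64, 9), f)), -1)) = Mul(Rational(-1, 3), Add(-1, Pow(f, 2), Mul(Rational(64, 9), f))) = Add(Rational(1, 3), Mul(Rational(-64, 27), f), Mul(Rational(-1, 3), Pow(f, 2))))
P = Rational(-3238, 737) (P = Add(Mul(80, Pow(Add(Rational(1, 3), Mul(Rational(-64, 27), 5), Mul(Rational(-1, 3), Pow(5, 2))), -1)), Mul(12, Pow(-33, -1))) = Add(Mul(80, Pow(Add(Rational(1, 3), Rational(-320, 27), Mul(Rational(-1, 3), 25)), -1)), Mul(12, Rational(-1, 33))) = Add(Mul(80, Pow(Add(Rational(1, 3), Rational(-320, 27), Rational(-25, 3)), -1)), Rational(-4, 11)) = Add(Mul(80, Pow(Rational(-536, 27), -1)), Rational(-4, 11)) = Add(Mul(80, Rational(-27, 536)), Rational(-4, 11)) = Add(Rational(-270, 67), Rational(-4, 11)) = Rational(-3238, 737) ≈ -4.3935)
Mul(P, Add(-137, -18)) = Mul(Rational(-3238, 737), Add(-137, -18)) = Mul(Rational(-3238, 737), -155) = Rational(501890, 737)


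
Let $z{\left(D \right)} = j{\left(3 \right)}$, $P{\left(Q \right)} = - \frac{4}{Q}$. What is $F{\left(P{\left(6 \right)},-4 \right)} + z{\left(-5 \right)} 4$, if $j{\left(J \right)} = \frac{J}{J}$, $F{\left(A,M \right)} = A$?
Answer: $\frac{10}{3} \approx 3.3333$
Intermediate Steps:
$j{\left(J \right)} = 1$
$z{\left(D \right)} = 1$
$F{\left(P{\left(6 \right)},-4 \right)} + z{\left(-5 \right)} 4 = - \frac{4}{6} + 1 \cdot 4 = \left(-4\right) \frac{1}{6} + 4 = - \frac{2}{3} + 4 = \frac{10}{3}$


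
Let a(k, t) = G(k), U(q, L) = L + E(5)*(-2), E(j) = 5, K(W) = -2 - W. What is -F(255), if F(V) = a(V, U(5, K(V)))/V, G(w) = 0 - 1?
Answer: 1/255 ≈ 0.0039216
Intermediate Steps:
U(q, L) = -10 + L (U(q, L) = L + 5*(-2) = L - 10 = -10 + L)
G(w) = -1
a(k, t) = -1
F(V) = -1/V
-F(255) = -(-1)/255 = -1*(-1/255) = 1/255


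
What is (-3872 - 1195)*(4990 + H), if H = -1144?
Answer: -19487682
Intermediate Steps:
(-3872 - 1195)*(4990 + H) = (-3872 - 1195)*(4990 - 1144) = -5067*3846 = -19487682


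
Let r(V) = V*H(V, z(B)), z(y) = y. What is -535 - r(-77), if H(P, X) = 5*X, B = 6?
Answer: 1775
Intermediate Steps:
r(V) = 30*V (r(V) = V*(5*6) = V*30 = 30*V)
-535 - r(-77) = -535 - 30*(-77) = -535 - 1*(-2310) = -535 + 2310 = 1775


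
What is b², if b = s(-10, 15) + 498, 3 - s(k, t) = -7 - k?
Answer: 248004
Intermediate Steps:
s(k, t) = 10 + k (s(k, t) = 3 - (-7 - k) = 3 + (7 + k) = 10 + k)
b = 498 (b = (10 - 10) + 498 = 0 + 498 = 498)
b² = 498² = 248004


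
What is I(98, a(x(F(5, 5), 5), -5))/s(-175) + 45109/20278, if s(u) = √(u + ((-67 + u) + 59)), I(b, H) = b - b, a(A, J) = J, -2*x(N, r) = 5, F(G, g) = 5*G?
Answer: 45109/20278 ≈ 2.2245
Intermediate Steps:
x(N, r) = -5/2 (x(N, r) = -½*5 = -5/2)
I(b, H) = 0
s(u) = √(-8 + 2*u) (s(u) = √(u + (-8 + u)) = √(-8 + 2*u))
I(98, a(x(F(5, 5), 5), -5))/s(-175) + 45109/20278 = 0/(√(-8 + 2*(-175))) + 45109/20278 = 0/(√(-8 - 350)) + 45109*(1/20278) = 0/(√(-358)) + 45109/20278 = 0/((I*√358)) + 45109/20278 = 0*(-I*√358/358) + 45109/20278 = 0 + 45109/20278 = 45109/20278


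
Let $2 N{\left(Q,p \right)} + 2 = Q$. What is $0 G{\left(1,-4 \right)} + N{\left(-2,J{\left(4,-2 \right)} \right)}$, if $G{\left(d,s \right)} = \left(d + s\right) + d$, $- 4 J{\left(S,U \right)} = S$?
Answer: $-2$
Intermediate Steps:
$J{\left(S,U \right)} = - \frac{S}{4}$
$G{\left(d,s \right)} = s + 2 d$
$N{\left(Q,p \right)} = -1 + \frac{Q}{2}$
$0 G{\left(1,-4 \right)} + N{\left(-2,J{\left(4,-2 \right)} \right)} = 0 \left(-4 + 2 \cdot 1\right) + \left(-1 + \frac{1}{2} \left(-2\right)\right) = 0 \left(-4 + 2\right) - 2 = 0 \left(-2\right) - 2 = 0 - 2 = -2$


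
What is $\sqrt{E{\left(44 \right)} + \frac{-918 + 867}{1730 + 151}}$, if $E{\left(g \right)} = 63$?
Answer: $\frac{2 \sqrt{6189117}}{627} \approx 7.9355$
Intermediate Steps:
$\sqrt{E{\left(44 \right)} + \frac{-918 + 867}{1730 + 151}} = \sqrt{63 + \frac{-918 + 867}{1730 + 151}} = \sqrt{63 - \frac{51}{1881}} = \sqrt{63 - \frac{17}{627}} = \sqrt{\frac{39484}{627}} = \frac{2 \sqrt{6189117}}{627}$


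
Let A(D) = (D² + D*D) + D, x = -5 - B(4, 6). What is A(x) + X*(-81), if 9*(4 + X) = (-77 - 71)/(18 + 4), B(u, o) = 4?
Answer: 5913/11 ≈ 537.54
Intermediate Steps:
x = -9 (x = -5 - 1*4 = -5 - 4 = -9)
A(D) = D + 2*D² (A(D) = (D² + D²) + D = 2*D² + D = D + 2*D²)
X = -470/99 (X = -4 + ((-77 - 71)/(18 + 4))/9 = -4 + (-148/22)/9 = -4 + (-148*1/22)/9 = -4 + (⅑)*(-74/11) = -4 - 74/99 = -470/99 ≈ -4.7475)
A(x) + X*(-81) = -9*(1 + 2*(-9)) - 470/99*(-81) = -9*(1 - 18) + 4230/11 = -9*(-17) + 4230/11 = 153 + 4230/11 = 5913/11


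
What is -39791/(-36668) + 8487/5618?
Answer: 267373577/103000412 ≈ 2.5958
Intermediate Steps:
-39791/(-36668) + 8487/5618 = -39791*(-1/36668) + 8487*(1/5618) = 39791/36668 + 8487/5618 = 267373577/103000412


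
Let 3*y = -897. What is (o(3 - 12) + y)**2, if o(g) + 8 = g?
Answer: 99856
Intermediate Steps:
o(g) = -8 + g
y = -299 (y = (1/3)*(-897) = -299)
(o(3 - 12) + y)**2 = ((-8 + (3 - 12)) - 299)**2 = ((-8 - 9) - 299)**2 = (-17 - 299)**2 = (-316)**2 = 99856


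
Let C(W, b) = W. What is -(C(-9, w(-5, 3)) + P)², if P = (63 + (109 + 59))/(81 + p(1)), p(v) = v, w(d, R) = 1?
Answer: -257049/6724 ≈ -38.229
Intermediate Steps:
P = 231/82 (P = (63 + (109 + 59))/(81 + 1) = (63 + 168)/82 = 231*(1/82) = 231/82 ≈ 2.8171)
-(C(-9, w(-5, 3)) + P)² = -(-9 + 231/82)² = -(-507/82)² = -1*257049/6724 = -257049/6724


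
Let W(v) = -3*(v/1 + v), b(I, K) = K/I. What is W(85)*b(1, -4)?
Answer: 2040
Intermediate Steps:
W(v) = -6*v (W(v) = -3*(v*1 + v) = -3*(v + v) = -6*v)
W(85)*b(1, -4) = (-6*85)*(-4/1) = -(-2040) = -510*(-4) = 2040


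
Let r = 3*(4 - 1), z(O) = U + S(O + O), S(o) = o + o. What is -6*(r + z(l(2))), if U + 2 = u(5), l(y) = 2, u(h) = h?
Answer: -120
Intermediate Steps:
S(o) = 2*o
U = 3 (U = -2 + 5 = 3)
z(O) = 3 + 4*O (z(O) = 3 + 2*(O + O) = 3 + 2*(2*O) = 3 + 4*O)
r = 9 (r = 3*3 = 9)
-6*(r + z(l(2))) = -6*(9 + (3 + 4*2)) = -6*(9 + (3 + 8)) = -6*(9 + 11) = -6*20 = -120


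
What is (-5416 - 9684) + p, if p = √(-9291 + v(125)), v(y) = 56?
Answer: -15100 + I*√9235 ≈ -15100.0 + 96.099*I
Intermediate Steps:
p = I*√9235 (p = √(-9291 + 56) = √(-9235) = I*√9235 ≈ 96.099*I)
(-5416 - 9684) + p = (-5416 - 9684) + I*√9235 = -15100 + I*√9235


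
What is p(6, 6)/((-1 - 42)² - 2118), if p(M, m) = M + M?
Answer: -12/269 ≈ -0.044610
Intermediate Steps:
p(M, m) = 2*M
p(6, 6)/((-1 - 42)² - 2118) = (2*6)/((-1 - 42)² - 2118) = 12/((-43)² - 2118) = 12/(1849 - 2118) = 12/(-269) = 12*(-1/269) = -12/269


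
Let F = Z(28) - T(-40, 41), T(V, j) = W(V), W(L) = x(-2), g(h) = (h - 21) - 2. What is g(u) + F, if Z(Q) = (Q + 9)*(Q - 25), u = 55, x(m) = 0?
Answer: 143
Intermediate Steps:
g(h) = -23 + h (g(h) = (-21 + h) - 2 = -23 + h)
W(L) = 0
T(V, j) = 0
Z(Q) = (-25 + Q)*(9 + Q) (Z(Q) = (9 + Q)*(-25 + Q) = (-25 + Q)*(9 + Q))
F = 111 (F = (-225 + 28² - 16*28) - 1*0 = (-225 + 784 - 448) + 0 = 111 + 0 = 111)
g(u) + F = (-23 + 55) + 111 = 32 + 111 = 143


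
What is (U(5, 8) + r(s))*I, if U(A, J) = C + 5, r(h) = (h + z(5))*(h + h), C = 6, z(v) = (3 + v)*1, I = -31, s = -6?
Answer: 403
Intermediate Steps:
z(v) = 3 + v
r(h) = 2*h*(8 + h) (r(h) = (h + (3 + 5))*(h + h) = (h + 8)*(2*h) = (8 + h)*(2*h) = 2*h*(8 + h))
U(A, J) = 11 (U(A, J) = 6 + 5 = 11)
(U(5, 8) + r(s))*I = (11 + 2*(-6)*(8 - 6))*(-31) = (11 + 2*(-6)*2)*(-31) = (11 - 24)*(-31) = -13*(-31) = 403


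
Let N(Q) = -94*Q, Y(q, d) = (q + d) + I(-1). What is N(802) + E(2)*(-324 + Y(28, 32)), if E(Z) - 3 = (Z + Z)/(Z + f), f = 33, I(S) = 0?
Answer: -2667356/35 ≈ -76210.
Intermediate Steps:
Y(q, d) = d + q (Y(q, d) = (q + d) + 0 = (d + q) + 0 = d + q)
E(Z) = 3 + 2*Z/(33 + Z) (E(Z) = 3 + (Z + Z)/(Z + 33) = 3 + (2*Z)/(33 + Z) = 3 + 2*Z/(33 + Z))
N(802) + E(2)*(-324 + Y(28, 32)) = -94*802 + ((99 + 5*2)/(33 + 2))*(-324 + (32 + 28)) = -75388 + ((99 + 10)/35)*(-324 + 60) = -75388 + ((1/35)*109)*(-264) = -75388 + (109/35)*(-264) = -75388 - 28776/35 = -2667356/35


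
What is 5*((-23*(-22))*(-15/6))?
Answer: -6325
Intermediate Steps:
5*((-23*(-22))*(-15/6)) = 5*(506*(-15*1/6)) = 5*(506*(-5/2)) = 5*(-1265) = -6325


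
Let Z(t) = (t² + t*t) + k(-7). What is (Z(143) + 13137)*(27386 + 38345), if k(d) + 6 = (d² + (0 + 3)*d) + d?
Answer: 3552760550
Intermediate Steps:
k(d) = -6 + d² + 4*d (k(d) = -6 + ((d² + (0 + 3)*d) + d) = -6 + ((d² + 3*d) + d) = -6 + (d² + 4*d) = -6 + d² + 4*d)
Z(t) = 15 + 2*t² (Z(t) = (t² + t*t) + (-6 + (-7)² + 4*(-7)) = (t² + t²) + (-6 + 49 - 28) = 2*t² + 15 = 15 + 2*t²)
(Z(143) + 13137)*(27386 + 38345) = ((15 + 2*143²) + 13137)*(27386 + 38345) = ((15 + 2*20449) + 13137)*65731 = ((15 + 40898) + 13137)*65731 = (40913 + 13137)*65731 = 54050*65731 = 3552760550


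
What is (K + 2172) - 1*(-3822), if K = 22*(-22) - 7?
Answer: 5503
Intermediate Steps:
K = -491 (K = -484 - 7 = -491)
(K + 2172) - 1*(-3822) = (-491 + 2172) - 1*(-3822) = 1681 + 3822 = 5503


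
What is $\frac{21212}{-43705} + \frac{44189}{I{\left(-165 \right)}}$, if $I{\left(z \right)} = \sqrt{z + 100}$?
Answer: $- \frac{21212}{43705} - \frac{44189 i \sqrt{65}}{65} \approx -0.48534 - 5481.0 i$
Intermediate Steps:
$I{\left(z \right)} = \sqrt{100 + z}$
$\frac{21212}{-43705} + \frac{44189}{I{\left(-165 \right)}} = \frac{21212}{-43705} + \frac{44189}{\sqrt{100 - 165}} = 21212 \left(- \frac{1}{43705}\right) + \frac{44189}{\sqrt{-65}} = - \frac{21212}{43705} + \frac{44189}{i \sqrt{65}} = - \frac{21212}{43705} + 44189 \left(- \frac{i \sqrt{65}}{65}\right) = - \frac{21212}{43705} - \frac{44189 i \sqrt{65}}{65}$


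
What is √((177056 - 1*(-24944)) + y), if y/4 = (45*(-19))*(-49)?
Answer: 2*√92395 ≈ 607.93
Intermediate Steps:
y = 167580 (y = 4*((45*(-19))*(-49)) = 4*(-855*(-49)) = 4*41895 = 167580)
√((177056 - 1*(-24944)) + y) = √((177056 - 1*(-24944)) + 167580) = √((177056 + 24944) + 167580) = √(202000 + 167580) = √369580 = 2*√92395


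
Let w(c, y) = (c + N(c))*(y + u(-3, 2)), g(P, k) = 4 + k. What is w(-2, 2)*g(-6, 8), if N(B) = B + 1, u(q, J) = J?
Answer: -144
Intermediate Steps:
N(B) = 1 + B
w(c, y) = (1 + 2*c)*(2 + y) (w(c, y) = (c + (1 + c))*(y + 2) = (1 + 2*c)*(2 + y))
w(-2, 2)*g(-6, 8) = (2 + 2 + 4*(-2) + 2*(-2)*2)*(4 + 8) = (2 + 2 - 8 - 8)*12 = -12*12 = -144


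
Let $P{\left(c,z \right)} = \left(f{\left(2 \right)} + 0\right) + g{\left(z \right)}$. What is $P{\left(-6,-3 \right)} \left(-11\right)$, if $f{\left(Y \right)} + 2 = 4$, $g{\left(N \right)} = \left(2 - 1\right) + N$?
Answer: $0$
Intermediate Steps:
$g{\left(N \right)} = 1 + N$
$f{\left(Y \right)} = 2$ ($f{\left(Y \right)} = -2 + 4 = 2$)
$P{\left(c,z \right)} = 3 + z$ ($P{\left(c,z \right)} = \left(2 + 0\right) + \left(1 + z\right) = 2 + \left(1 + z\right) = 3 + z$)
$P{\left(-6,-3 \right)} \left(-11\right) = \left(3 - 3\right) \left(-11\right) = 0 \left(-11\right) = 0$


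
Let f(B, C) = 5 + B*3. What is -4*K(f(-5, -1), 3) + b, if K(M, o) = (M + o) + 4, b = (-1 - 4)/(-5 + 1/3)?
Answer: 183/14 ≈ 13.071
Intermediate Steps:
f(B, C) = 5 + 3*B
b = 15/14 (b = -5/(-5 + ⅓) = -5/(-14/3) = -5*(-3/14) = 15/14 ≈ 1.0714)
K(M, o) = 4 + M + o
-4*K(f(-5, -1), 3) + b = -4*(4 + (5 + 3*(-5)) + 3) + 15/14 = -4*(4 + (5 - 15) + 3) + 15/14 = -4*(4 - 10 + 3) + 15/14 = -4*(-3) + 15/14 = 12 + 15/14 = 183/14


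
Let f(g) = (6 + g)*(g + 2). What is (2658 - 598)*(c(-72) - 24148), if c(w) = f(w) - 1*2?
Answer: -40231800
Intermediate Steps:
f(g) = (2 + g)*(6 + g) (f(g) = (6 + g)*(2 + g) = (2 + g)*(6 + g))
c(w) = 10 + w² + 8*w (c(w) = (12 + w² + 8*w) - 1*2 = (12 + w² + 8*w) - 2 = 10 + w² + 8*w)
(2658 - 598)*(c(-72) - 24148) = (2658 - 598)*((10 + (-72)² + 8*(-72)) - 24148) = 2060*((10 + 5184 - 576) - 24148) = 2060*(4618 - 24148) = 2060*(-19530) = -40231800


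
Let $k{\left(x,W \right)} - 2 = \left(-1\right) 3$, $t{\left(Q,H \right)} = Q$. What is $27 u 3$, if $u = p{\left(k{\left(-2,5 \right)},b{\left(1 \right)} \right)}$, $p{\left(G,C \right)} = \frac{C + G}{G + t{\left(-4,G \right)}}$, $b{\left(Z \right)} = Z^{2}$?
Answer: $0$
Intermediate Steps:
$k{\left(x,W \right)} = -1$ ($k{\left(x,W \right)} = 2 - 3 = -1$)
$p{\left(G,C \right)} = \frac{C + G}{-4 + G}$ ($p{\left(G,C \right)} = \frac{C + G}{G - 4} = \frac{C + G}{-4 + G}$)
$u = 0$ ($u = \frac{1^{2} - 1}{-4 - 1} = \frac{1 - 1}{-5} = \left(- \frac{1}{5}\right) 0 = 0$)
$27 u 3 = 27 \cdot 0 \cdot 3 = 0 \cdot 3 = 0$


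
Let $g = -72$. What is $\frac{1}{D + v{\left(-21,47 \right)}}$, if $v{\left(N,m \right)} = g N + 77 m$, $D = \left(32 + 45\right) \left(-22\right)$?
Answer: $\frac{1}{3437} \approx 0.00029095$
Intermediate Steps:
$D = -1694$ ($D = 77 \left(-22\right) = -1694$)
$v{\left(N,m \right)} = - 72 N + 77 m$
$\frac{1}{D + v{\left(-21,47 \right)}} = \frac{1}{-1694 + \left(\left(-72\right) \left(-21\right) + 77 \cdot 47\right)} = \frac{1}{-1694 + \left(1512 + 3619\right)} = \frac{1}{-1694 + 5131} = \frac{1}{3437}$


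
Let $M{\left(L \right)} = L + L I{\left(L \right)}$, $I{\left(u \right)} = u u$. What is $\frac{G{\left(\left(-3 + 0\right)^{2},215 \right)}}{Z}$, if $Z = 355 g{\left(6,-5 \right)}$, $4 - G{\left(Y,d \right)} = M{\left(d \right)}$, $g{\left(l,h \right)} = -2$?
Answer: $\frac{4969293}{355} \approx 13998.0$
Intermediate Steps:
$I{\left(u \right)} = u^{2}$
$M{\left(L \right)} = L + L^{3}$ ($M{\left(L \right)} = L + L L^{2} = L + L^{3}$)
$G{\left(Y,d \right)} = 4 - d - d^{3}$ ($G{\left(Y,d \right)} = 4 - \left(d + d^{3}\right) = 4 - d - d^{3}$)
$Z = -710$ ($Z = 355 \left(-2\right) = -710$)
$\frac{G{\left(\left(-3 + 0\right)^{2},215 \right)}}{Z} = \frac{4 - 215 - 215^{3}}{-710} = \left(4 - 215 - 9938375\right) \left(- \frac{1}{710}\right) = \left(-9938586\right) \left(- \frac{1}{710}\right) = \frac{4969293}{355}$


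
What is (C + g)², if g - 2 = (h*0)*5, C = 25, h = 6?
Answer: 729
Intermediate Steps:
g = 2 (g = 2 + (6*0)*5 = 2 + 0*5 = 2 + 0 = 2)
(C + g)² = (25 + 2)² = 27² = 729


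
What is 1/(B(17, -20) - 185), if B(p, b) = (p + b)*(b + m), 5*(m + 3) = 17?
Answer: -5/631 ≈ -0.0079239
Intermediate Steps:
m = ⅖ (m = -3 + (⅕)*17 = -3 + 17/5 = ⅖ ≈ 0.40000)
B(p, b) = (⅖ + b)*(b + p) (B(p, b) = (p + b)*(b + ⅖) = (b + p)*(⅖ + b) = (⅖ + b)*(b + p))
1/(B(17, -20) - 185) = 1/(((-20)² + (⅖)*(-20) + (⅖)*17 - 20*17) - 185) = 1/((400 - 8 + 34/5 - 340) - 185) = 1/(294/5 - 185) = 1/(-631/5) = -5/631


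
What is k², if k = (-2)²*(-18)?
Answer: 5184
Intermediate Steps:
k = -72 (k = 4*(-18) = -72)
k² = (-72)² = 5184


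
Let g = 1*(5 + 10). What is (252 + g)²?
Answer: 71289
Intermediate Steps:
g = 15 (g = 1*15 = 15)
(252 + g)² = (252 + 15)² = 267² = 71289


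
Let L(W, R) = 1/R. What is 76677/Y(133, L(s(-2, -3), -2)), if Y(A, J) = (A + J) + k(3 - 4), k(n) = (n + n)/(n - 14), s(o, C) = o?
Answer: 2300310/3979 ≈ 578.11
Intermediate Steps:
k(n) = 2*n/(-14 + n) (k(n) = (2*n)/(-14 + n) = 2*n/(-14 + n))
Y(A, J) = 2/15 + A + J (Y(A, J) = (A + J) + 2*(3 - 4)/(-14 + (3 - 4)) = (A + J) + 2*(-1)/(-14 - 1) = (A + J) + 2*(-1)/(-15) = (A + J) + 2*(-1)*(-1/15) = (A + J) + 2/15 = 2/15 + A + J)
76677/Y(133, L(s(-2, -3), -2)) = 76677/(2/15 + 133 + 1/(-2)) = 76677/(2/15 + 133 - 1/2) = 76677/(3979/30) = 76677*(30/3979) = 2300310/3979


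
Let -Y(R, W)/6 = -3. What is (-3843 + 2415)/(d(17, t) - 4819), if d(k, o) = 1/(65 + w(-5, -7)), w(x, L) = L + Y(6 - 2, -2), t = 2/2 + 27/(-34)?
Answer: 36176/122081 ≈ 0.29633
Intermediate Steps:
Y(R, W) = 18 (Y(R, W) = -6*(-3) = 18)
t = 7/34 (t = 2*(½) + 27*(-1/34) = 1 - 27/34 = 7/34 ≈ 0.20588)
w(x, L) = 18 + L (w(x, L) = L + 18 = 18 + L)
d(k, o) = 1/76 (d(k, o) = 1/(65 + (18 - 7)) = 1/(65 + 11) = 1/76)
(-3843 + 2415)/(d(17, t) - 4819) = (-3843 + 2415)/(1/76 - 4819) = -1428/(-366243/76) = -1428*(-76/366243) = 36176/122081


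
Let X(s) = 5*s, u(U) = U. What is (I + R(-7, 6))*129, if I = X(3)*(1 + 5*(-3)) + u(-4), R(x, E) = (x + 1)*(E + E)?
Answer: -36894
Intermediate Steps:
R(x, E) = 2*E*(1 + x) (R(x, E) = (1 + x)*(2*E) = 2*E*(1 + x))
I = -214 (I = (5*3)*(1 + 5*(-3)) - 4 = 15*(1 - 15) - 4 = 15*(-14) - 4 = -210 - 4 = -214)
(I + R(-7, 6))*129 = (-214 + 2*6*(1 - 7))*129 = (-214 + 2*6*(-6))*129 = (-214 - 72)*129 = -286*129 = -36894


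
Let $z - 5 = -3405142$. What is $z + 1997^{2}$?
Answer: $582872$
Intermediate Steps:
$z = -3405137$ ($z = 5 - 3405142 = -3405137$)
$z + 1997^{2} = -3405137 + 1997^{2} = -3405137 + 3988009 = 582872$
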